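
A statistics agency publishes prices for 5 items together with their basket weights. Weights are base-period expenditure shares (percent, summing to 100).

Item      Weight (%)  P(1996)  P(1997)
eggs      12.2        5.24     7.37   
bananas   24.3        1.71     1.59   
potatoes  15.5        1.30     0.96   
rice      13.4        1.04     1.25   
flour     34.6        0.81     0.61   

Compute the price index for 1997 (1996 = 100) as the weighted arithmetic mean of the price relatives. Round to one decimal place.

93.4

eggs: 12.2 × (7.37/5.24) = 12.2 × 1.406489 = 17.1592
bananas: 24.3 × (1.59/1.71) = 24.3 × 0.929825 = 22.5947
potatoes: 15.5 × (0.96/1.30) = 15.5 × 0.738462 = 11.4462
rice: 13.4 × (1.25/1.04) = 13.4 × 1.201923 = 16.1058
flour: 34.6 × (0.61/0.81) = 34.6 × 0.753086 = 26.0568
Index = Σ wᵢ·(p₁ᵢ/p₀ᵢ) = 17.1592 + 22.5947 + 11.4462 + 16.1058 + 26.0568 = 93.3626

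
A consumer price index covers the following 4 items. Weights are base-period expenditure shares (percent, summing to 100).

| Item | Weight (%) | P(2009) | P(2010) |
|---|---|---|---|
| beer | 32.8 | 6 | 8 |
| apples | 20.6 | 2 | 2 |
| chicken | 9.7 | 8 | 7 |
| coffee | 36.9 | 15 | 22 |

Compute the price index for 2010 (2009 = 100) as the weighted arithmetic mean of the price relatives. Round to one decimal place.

126.9

beer: 32.8 × (8/6) = 32.8 × 1.333333 = 43.7333
apples: 20.6 × (2/2) = 20.6 × 1.000000 = 20.6000
chicken: 9.7 × (7/8) = 9.7 × 0.875000 = 8.4875
coffee: 36.9 × (22/15) = 36.9 × 1.466667 = 54.1200
Index = Σ wᵢ·(p₁ᵢ/p₀ᵢ) = 43.7333 + 20.6000 + 8.4875 + 54.1200 = 126.9408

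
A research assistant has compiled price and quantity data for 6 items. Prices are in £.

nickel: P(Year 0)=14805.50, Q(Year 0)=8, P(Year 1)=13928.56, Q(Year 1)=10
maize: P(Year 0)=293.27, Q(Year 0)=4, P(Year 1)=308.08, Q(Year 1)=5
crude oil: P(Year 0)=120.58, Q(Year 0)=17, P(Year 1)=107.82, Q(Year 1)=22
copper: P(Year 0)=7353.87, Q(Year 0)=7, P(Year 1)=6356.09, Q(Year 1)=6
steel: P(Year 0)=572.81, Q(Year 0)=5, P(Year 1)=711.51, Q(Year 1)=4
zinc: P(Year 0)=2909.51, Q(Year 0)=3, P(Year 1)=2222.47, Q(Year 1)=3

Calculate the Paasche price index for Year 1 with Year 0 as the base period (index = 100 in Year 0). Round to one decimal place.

Paasche price index uses current-period quantities as weights.
ΣP(Year 1)·Q(Year 1) = 13928.56×10 + 308.08×5 + 107.82×22 + 6356.09×6 + 711.51×4 + 2222.47×3 = 139285.6 + 1540.4 + 2372.04 + 38136.54 + 2846.04 + 6667.41 = 190848.03
ΣP(Year 0)·Q(Year 1) = 14805.50×10 + 293.27×5 + 120.58×22 + 7353.87×6 + 572.81×4 + 2909.51×3 = 148055 + 1466.35 + 2652.76 + 44123.22 + 2291.24 + 8728.53 = 207317.1
Index = 190848.03 / 207317.1 × 100 = 92.0561

92.1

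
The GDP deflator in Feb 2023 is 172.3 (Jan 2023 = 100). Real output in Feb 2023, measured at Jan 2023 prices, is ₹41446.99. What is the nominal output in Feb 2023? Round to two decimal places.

Nominal = Real × (Index/100) = 41446.99 × (172.3/100)
        = 41446.99 × 1.723 = 71413.1638

71413.16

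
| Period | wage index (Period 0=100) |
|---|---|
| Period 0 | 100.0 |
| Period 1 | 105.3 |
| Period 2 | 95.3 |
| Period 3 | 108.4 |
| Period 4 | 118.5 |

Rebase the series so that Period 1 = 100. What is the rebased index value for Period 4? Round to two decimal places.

112.54

Rebased(Period 4) = 118.5 / 105.3 × 100 = 112.5356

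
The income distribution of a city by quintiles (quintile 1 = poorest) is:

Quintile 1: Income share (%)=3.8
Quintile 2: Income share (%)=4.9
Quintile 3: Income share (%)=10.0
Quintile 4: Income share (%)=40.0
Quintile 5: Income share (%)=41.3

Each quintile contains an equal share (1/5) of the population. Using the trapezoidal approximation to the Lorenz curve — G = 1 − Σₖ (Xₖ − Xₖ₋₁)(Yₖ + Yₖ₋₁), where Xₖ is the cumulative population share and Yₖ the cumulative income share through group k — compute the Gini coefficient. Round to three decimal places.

0.440

Cumulative income shares Yₖ: 0.0380, 0.0870, 0.1870, 0.5870, 1.0000
Σ (Xₖ−Xₖ₋₁)(Yₖ+Yₖ₋₁) = (1/5)(0.0380+0.0000) + (1/5)(0.0870+0.0380) + (1/5)(0.1870+0.0870) + (1/5)(0.5870+0.1870) + (1/5)(1.0000+0.5870)
  = 0.0076 + 0.0250 + 0.0548 + 0.1548 + 0.3174 = 0.5596
G = 1 − 0.5596 = 0.4404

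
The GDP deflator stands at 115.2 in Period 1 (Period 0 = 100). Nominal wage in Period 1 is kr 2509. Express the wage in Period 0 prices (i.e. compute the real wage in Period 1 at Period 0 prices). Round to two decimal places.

2177.95

Real = Nominal ÷ (Index/100) = 2509 ÷ (115.2/100)
     = 2509 ÷ 1.152 = 2177.9514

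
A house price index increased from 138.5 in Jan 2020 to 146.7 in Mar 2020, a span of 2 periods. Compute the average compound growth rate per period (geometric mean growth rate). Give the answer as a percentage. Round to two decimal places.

2.92%

Growth factor = (146.7/138.5)^(1/2) = (1.059206)^(1/2) = 1.029177
Growth rate = 1.029177 − 1 = 0.029177 = 2.9177%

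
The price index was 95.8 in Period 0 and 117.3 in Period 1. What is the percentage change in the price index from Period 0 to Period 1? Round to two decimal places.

22.44%

Change = (117.3 − 95.8) / 95.8 × 100
       = 21.5 / 95.8 × 100 = 22.4426%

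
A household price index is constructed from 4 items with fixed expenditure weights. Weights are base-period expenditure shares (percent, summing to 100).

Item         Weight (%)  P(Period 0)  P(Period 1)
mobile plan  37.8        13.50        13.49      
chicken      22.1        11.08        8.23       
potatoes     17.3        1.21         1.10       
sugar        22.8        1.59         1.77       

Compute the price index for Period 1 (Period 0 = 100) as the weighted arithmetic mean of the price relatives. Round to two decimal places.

mobile plan: 37.8 × (13.49/13.50) = 37.8 × 0.999259 = 37.7720
chicken: 22.1 × (8.23/11.08) = 22.1 × 0.742780 = 16.4154
potatoes: 17.3 × (1.10/1.21) = 17.3 × 0.909091 = 15.7273
sugar: 22.8 × (1.77/1.59) = 22.8 × 1.113208 = 25.3811
Index = Σ wᵢ·(p₁ᵢ/p₀ᵢ) = 37.7720 + 16.4154 + 15.7273 + 25.3811 = 95.2958

95.30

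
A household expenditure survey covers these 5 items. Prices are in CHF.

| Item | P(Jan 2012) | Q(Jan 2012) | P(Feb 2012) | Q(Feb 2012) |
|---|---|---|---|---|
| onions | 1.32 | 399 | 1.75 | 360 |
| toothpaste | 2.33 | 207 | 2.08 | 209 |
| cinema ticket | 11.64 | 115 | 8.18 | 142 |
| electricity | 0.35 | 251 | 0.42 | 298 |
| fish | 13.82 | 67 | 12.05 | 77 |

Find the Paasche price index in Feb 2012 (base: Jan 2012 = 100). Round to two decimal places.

Paasche price index uses current-period quantities as weights.
ΣP(Feb 2012)·Q(Feb 2012) = 1.75×360 + 2.08×209 + 8.18×142 + 0.42×298 + 12.05×77 = 630 + 434.72 + 1161.56 + 125.16 + 927.85 = 3279.29
ΣP(Jan 2012)·Q(Feb 2012) = 1.32×360 + 2.33×209 + 11.64×142 + 0.35×298 + 13.82×77 = 475.2 + 486.97 + 1652.88 + 104.3 + 1064.14 = 3783.49
Index = 3279.29 / 3783.49 × 100 = 86.6737

86.67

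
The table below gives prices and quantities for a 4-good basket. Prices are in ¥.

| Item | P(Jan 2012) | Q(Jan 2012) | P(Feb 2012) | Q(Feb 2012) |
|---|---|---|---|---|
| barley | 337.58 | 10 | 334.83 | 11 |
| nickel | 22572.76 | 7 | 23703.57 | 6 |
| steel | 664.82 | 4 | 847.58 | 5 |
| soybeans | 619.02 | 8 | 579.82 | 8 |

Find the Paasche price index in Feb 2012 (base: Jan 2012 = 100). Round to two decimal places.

104.99

Paasche price index uses current-period quantities as weights.
ΣP(Feb 2012)·Q(Feb 2012) = 334.83×11 + 23703.57×6 + 847.58×5 + 579.82×8 = 3683.13 + 142221.42 + 4237.9 + 4638.56 = 154781.01
ΣP(Jan 2012)·Q(Feb 2012) = 337.58×11 + 22572.76×6 + 664.82×5 + 619.02×8 = 3713.38 + 135436.56 + 3324.1 + 4952.16 = 147426.2
Index = 154781.01 / 147426.2 × 100 = 104.9888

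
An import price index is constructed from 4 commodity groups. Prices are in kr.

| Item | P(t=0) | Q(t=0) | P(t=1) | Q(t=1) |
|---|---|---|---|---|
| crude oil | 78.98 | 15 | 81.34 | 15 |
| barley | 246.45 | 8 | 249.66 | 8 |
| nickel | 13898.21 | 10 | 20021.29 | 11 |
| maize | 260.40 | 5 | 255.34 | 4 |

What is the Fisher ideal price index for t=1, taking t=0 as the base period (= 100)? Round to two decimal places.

142.81

Laspeyres component (base-period weights):
ΣP(t=1)Q(t=0) = 81.34×15 + 249.66×8 + 20021.29×10 + 255.34×5 = 1220.1 + 1997.28 + 200212.9 + 1276.7 = 204706.98
ΣP(t=0)Q(t=0) = 78.98×15 + 246.45×8 + 13898.21×10 + 260.40×5 = 1184.7 + 1971.6 + 138982.1 + 1302 = 143440.4
L = 204706.98 / 143440.4 × 100 = 142.7122
Paasche component (current-period weights):
ΣP(t=1)Q(t=1) = 81.34×15 + 249.66×8 + 20021.29×11 + 255.34×4 = 1220.1 + 1997.28 + 220234.19 + 1021.36 = 224472.93
ΣP(t=0)Q(t=1) = 78.98×15 + 246.45×8 + 13898.21×11 + 260.40×4 = 1184.7 + 1971.6 + 152880.31 + 1041.6 = 157078.21
P = 224472.93 / 157078.21 × 100 = 142.9052
Fisher = √(L × P) = √(142.7122 × 142.9052) = 142.8087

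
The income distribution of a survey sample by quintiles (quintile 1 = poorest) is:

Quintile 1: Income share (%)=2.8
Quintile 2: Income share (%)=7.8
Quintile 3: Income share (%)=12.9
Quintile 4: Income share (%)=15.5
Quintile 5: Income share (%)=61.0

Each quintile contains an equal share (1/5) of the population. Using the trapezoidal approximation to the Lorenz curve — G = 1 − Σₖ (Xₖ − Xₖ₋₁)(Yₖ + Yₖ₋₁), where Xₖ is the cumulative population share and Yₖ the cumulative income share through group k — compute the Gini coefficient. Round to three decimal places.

0.496

Cumulative income shares Yₖ: 0.0280, 0.1060, 0.2350, 0.3900, 1.0000
Σ (Xₖ−Xₖ₋₁)(Yₖ+Yₖ₋₁) = (1/5)(0.0280+0.0000) + (1/5)(0.1060+0.0280) + (1/5)(0.2350+0.1060) + (1/5)(0.3900+0.2350) + (1/5)(1.0000+0.3900)
  = 0.0056 + 0.0268 + 0.0682 + 0.1250 + 0.2780 = 0.5036
G = 1 − 0.5036 = 0.4964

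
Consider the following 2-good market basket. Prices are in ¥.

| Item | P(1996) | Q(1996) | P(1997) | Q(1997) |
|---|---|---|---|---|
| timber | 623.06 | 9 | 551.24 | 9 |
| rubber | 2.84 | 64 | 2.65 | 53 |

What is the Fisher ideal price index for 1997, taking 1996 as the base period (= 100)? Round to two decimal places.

Laspeyres component (base-period weights):
ΣP(1997)Q(1996) = 551.24×9 + 2.65×64 = 4961.16 + 169.6 = 5130.76
ΣP(1996)Q(1996) = 623.06×9 + 2.84×64 = 5607.54 + 181.76 = 5789.3
L = 5130.76 / 5789.3 × 100 = 88.6249
Paasche component (current-period weights):
ΣP(1997)Q(1997) = 551.24×9 + 2.65×53 = 4961.16 + 140.45 = 5101.61
ΣP(1996)Q(1997) = 623.06×9 + 2.84×53 = 5607.54 + 150.52 = 5758.06
P = 5101.61 / 5758.06 × 100 = 88.5995
Fisher = √(L × P) = √(88.6249 × 88.5995) = 88.6122

88.61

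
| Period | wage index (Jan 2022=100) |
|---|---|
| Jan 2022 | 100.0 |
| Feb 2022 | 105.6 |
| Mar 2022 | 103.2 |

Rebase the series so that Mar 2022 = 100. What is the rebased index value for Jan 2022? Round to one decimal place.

Rebased(Jan 2022) = 100.0 / 103.2 × 100 = 96.8992

96.9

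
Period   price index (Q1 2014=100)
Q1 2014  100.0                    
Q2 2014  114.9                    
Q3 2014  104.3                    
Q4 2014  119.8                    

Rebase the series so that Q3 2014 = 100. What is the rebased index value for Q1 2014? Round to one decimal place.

95.9

Rebased(Q1 2014) = 100.0 / 104.3 × 100 = 95.8773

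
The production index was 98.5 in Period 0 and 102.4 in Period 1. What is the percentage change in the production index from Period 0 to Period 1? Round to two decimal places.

Change = (102.4 − 98.5) / 98.5 × 100
       = 3.9 / 98.5 × 100 = 3.9594%

3.96%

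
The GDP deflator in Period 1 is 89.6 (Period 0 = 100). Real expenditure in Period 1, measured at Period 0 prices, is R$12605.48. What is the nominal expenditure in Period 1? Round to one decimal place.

11294.5

Nominal = Real × (Index/100) = 12605.48 × (89.6/100)
        = 12605.48 × 0.896 = 11294.5101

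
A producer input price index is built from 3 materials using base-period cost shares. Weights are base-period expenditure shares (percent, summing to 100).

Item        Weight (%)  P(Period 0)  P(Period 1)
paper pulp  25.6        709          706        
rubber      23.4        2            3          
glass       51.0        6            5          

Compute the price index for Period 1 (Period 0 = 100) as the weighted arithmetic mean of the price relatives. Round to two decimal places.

paper pulp: 25.6 × (706/709) = 25.6 × 0.995769 = 25.4917
rubber: 23.4 × (3/2) = 23.4 × 1.500000 = 35.1000
glass: 51.0 × (5/6) = 51.0 × 0.833333 = 42.5000
Index = Σ wᵢ·(p₁ᵢ/p₀ᵢ) = 25.4917 + 35.1000 + 42.5000 = 103.0917

103.09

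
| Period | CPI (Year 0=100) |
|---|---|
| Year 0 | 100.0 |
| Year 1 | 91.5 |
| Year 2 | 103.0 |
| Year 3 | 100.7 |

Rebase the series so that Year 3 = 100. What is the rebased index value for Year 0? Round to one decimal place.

Rebased(Year 0) = 100.0 / 100.7 × 100 = 99.3049

99.3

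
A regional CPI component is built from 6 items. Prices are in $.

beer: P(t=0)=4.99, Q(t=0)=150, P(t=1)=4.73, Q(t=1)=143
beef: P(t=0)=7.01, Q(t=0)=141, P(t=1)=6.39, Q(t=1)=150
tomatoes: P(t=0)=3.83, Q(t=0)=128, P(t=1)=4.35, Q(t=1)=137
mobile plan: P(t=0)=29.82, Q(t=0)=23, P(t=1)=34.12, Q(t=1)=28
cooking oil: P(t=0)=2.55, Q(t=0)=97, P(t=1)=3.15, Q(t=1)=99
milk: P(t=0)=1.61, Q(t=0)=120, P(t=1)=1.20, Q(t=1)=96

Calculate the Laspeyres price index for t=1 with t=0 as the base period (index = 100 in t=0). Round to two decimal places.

Laspeyres price index uses base-period quantities as weights.
ΣP(t=1)·Q(t=0) = 4.73×150 + 6.39×141 + 4.35×128 + 34.12×23 + 3.15×97 + 1.20×120 = 709.5 + 900.99 + 556.8 + 784.76 + 305.55 + 144 = 3401.6
ΣP(t=0)·Q(t=0) = 4.99×150 + 7.01×141 + 3.83×128 + 29.82×23 + 2.55×97 + 1.61×120 = 748.5 + 988.41 + 490.24 + 685.86 + 247.35 + 193.2 = 3353.56
Index = 3401.6 / 3353.56 × 100 = 101.4325

101.43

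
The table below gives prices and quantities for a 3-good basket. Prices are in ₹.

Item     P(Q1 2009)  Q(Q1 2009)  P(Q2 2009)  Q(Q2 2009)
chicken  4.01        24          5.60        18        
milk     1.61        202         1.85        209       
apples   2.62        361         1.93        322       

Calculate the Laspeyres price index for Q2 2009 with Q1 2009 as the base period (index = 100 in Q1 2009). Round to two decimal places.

88.12

Laspeyres price index uses base-period quantities as weights.
ΣP(Q2 2009)·Q(Q1 2009) = 5.60×24 + 1.85×202 + 1.93×361 = 134.4 + 373.7 + 696.73 = 1204.83
ΣP(Q1 2009)·Q(Q1 2009) = 4.01×24 + 1.61×202 + 2.62×361 = 96.24 + 325.22 + 945.82 = 1367.28
Index = 1204.83 / 1367.28 × 100 = 88.1187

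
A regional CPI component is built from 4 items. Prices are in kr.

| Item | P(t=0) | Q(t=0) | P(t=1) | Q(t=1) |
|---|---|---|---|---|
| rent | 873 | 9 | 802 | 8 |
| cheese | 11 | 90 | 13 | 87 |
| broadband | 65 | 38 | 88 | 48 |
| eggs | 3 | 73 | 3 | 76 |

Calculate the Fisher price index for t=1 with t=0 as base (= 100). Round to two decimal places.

Laspeyres component (base-period weights):
ΣP(t=1)Q(t=0) = 802×9 + 13×90 + 88×38 + 3×73 = 7218 + 1170 + 3344 + 219 = 11951
ΣP(t=0)Q(t=0) = 873×9 + 11×90 + 65×38 + 3×73 = 7857 + 990 + 2470 + 219 = 11536
L = 11951 / 11536 × 100 = 103.5974
Paasche component (current-period weights):
ΣP(t=1)Q(t=1) = 802×8 + 13×87 + 88×48 + 3×76 = 6416 + 1131 + 4224 + 228 = 11999
ΣP(t=0)Q(t=1) = 873×8 + 11×87 + 65×48 + 3×76 = 6984 + 957 + 3120 + 228 = 11289
P = 11999 / 11289 × 100 = 106.2893
Fisher = √(L × P) = √(103.5974 × 106.2893) = 104.9347

104.93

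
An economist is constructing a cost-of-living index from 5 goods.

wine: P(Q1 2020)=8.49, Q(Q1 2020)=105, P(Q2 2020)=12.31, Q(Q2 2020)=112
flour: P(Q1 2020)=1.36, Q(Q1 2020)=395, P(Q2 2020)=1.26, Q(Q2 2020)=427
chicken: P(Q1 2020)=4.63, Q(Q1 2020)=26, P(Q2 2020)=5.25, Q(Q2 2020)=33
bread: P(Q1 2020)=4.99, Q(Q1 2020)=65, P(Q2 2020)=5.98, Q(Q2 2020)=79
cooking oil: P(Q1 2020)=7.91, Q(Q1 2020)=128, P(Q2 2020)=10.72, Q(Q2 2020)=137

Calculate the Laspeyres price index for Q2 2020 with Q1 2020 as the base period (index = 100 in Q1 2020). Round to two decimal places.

Laspeyres price index uses base-period quantities as weights.
ΣP(Q2 2020)·Q(Q1 2020) = 12.31×105 + 1.26×395 + 5.25×26 + 5.98×65 + 10.72×128 = 1292.55 + 497.7 + 136.5 + 388.7 + 1372.16 = 3687.61
ΣP(Q1 2020)·Q(Q1 2020) = 8.49×105 + 1.36×395 + 4.63×26 + 4.99×65 + 7.91×128 = 891.45 + 537.2 + 120.38 + 324.35 + 1012.48 = 2885.86
Index = 3687.61 / 2885.86 × 100 = 127.7820

127.78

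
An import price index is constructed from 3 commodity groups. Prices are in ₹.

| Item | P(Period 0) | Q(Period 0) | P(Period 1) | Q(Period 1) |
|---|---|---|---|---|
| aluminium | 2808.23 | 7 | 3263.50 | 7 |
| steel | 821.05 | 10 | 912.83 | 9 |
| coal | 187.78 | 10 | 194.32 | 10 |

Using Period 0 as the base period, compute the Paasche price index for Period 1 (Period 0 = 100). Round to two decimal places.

114.10

Paasche price index uses current-period quantities as weights.
ΣP(Period 1)·Q(Period 1) = 3263.50×7 + 912.83×9 + 194.32×10 = 22844.5 + 8215.47 + 1943.2 = 33003.17
ΣP(Period 0)·Q(Period 1) = 2808.23×7 + 821.05×9 + 187.78×10 = 19657.61 + 7389.45 + 1877.8 = 28924.86
Index = 33003.17 / 28924.86 × 100 = 114.0997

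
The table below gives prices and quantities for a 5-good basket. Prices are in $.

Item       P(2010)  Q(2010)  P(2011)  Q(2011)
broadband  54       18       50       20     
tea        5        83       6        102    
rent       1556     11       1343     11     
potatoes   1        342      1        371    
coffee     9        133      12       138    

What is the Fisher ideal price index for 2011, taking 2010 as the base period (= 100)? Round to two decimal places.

Laspeyres component (base-period weights):
ΣP(2011)Q(2010) = 50×18 + 6×83 + 1343×11 + 1×342 + 12×133 = 900 + 498 + 14773 + 342 + 1596 = 18109
ΣP(2010)Q(2010) = 54×18 + 5×83 + 1556×11 + 1×342 + 9×133 = 972 + 415 + 17116 + 342 + 1197 = 20042
L = 18109 / 20042 × 100 = 90.3553
Paasche component (current-period weights):
ΣP(2011)Q(2011) = 50×20 + 6×102 + 1343×11 + 1×371 + 12×138 = 1000 + 612 + 14773 + 371 + 1656 = 18412
ΣP(2010)Q(2011) = 54×20 + 5×102 + 1556×11 + 1×371 + 9×138 = 1080 + 510 + 17116 + 371 + 1242 = 20319
P = 18412 / 20319 × 100 = 90.6147
Fisher = √(L × P) = √(90.3553 × 90.6147) = 90.4849

90.48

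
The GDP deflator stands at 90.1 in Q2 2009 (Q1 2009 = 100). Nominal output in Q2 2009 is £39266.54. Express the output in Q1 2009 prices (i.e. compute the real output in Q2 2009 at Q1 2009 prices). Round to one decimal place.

43581.1

Real = Nominal ÷ (Index/100) = 39266.54 ÷ (90.1/100)
     = 39266.54 ÷ 0.901 = 43581.0655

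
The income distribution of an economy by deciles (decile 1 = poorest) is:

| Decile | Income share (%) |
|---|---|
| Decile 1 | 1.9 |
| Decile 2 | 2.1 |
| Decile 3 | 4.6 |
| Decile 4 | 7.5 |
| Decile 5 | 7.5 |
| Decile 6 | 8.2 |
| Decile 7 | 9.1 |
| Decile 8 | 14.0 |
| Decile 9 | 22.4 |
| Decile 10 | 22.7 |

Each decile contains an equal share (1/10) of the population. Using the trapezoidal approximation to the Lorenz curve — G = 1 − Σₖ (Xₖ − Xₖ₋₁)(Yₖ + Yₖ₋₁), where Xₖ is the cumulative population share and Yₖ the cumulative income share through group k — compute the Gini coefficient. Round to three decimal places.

Cumulative income shares Yₖ: 0.0190, 0.0400, 0.0860, 0.1610, 0.2360, 0.3180, 0.4090, 0.5490, 0.7730, 1.0000
Σ (Xₖ−Xₖ₋₁)(Yₖ+Yₖ₋₁) = (1/10)(0.0190+0.0000) + (1/10)(0.0400+0.0190) + (1/10)(0.0860+0.0400) + (1/10)(0.1610+0.0860) + (1/10)(0.2360+0.1610) + (1/10)(0.3180+0.2360) + (1/10)(0.4090+0.3180) + (1/10)(0.5490+0.4090) + (1/10)(0.7730+0.5490) + (1/10)(1.0000+0.7730)
  = 0.0019 + 0.0059 + 0.0126 + 0.0247 + 0.0397 + 0.0554 + 0.0727 + 0.0958 + 0.1322 + 0.1773 = 0.6182
G = 1 − 0.6182 = 0.3818

0.382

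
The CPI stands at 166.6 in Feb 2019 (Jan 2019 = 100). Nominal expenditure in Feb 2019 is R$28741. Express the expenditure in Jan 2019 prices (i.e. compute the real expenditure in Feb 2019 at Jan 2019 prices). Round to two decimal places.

Real = Nominal ÷ (Index/100) = 28741 ÷ (166.6/100)
     = 28741 ÷ 1.666 = 17251.5006

17251.50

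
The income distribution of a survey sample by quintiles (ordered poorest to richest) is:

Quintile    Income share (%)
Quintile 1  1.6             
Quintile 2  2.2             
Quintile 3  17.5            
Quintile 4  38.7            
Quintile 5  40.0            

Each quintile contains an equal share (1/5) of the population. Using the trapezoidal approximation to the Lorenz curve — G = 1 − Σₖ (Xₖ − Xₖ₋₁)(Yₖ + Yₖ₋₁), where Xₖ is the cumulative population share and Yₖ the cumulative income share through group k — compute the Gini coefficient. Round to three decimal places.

0.453

Cumulative income shares Yₖ: 0.0160, 0.0380, 0.2130, 0.6000, 1.0000
Σ (Xₖ−Xₖ₋₁)(Yₖ+Yₖ₋₁) = (1/5)(0.0160+0.0000) + (1/5)(0.0380+0.0160) + (1/5)(0.2130+0.0380) + (1/5)(0.6000+0.2130) + (1/5)(1.0000+0.6000)
  = 0.0032 + 0.0108 + 0.0502 + 0.1626 + 0.3200 = 0.5468
G = 1 − 0.5468 = 0.4532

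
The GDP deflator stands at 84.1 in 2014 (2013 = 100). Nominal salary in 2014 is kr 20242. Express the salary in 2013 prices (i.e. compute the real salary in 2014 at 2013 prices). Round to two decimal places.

24068.97

Real = Nominal ÷ (Index/100) = 20242 ÷ (84.1/100)
     = 20242 ÷ 0.841 = 24068.9655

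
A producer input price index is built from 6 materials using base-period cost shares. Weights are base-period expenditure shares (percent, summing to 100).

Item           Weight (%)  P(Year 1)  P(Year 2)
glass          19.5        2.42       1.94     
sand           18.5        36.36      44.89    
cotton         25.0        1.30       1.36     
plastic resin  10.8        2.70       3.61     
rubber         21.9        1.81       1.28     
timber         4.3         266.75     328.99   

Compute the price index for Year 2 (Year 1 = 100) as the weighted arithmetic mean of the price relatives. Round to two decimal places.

glass: 19.5 × (1.94/2.42) = 19.5 × 0.801653 = 15.6322
sand: 18.5 × (44.89/36.36) = 18.5 × 1.234598 = 22.8401
cotton: 25.0 × (1.36/1.30) = 25.0 × 1.046154 = 26.1538
plastic resin: 10.8 × (3.61/2.70) = 10.8 × 1.337037 = 14.4400
rubber: 21.9 × (1.28/1.81) = 21.9 × 0.707182 = 15.4873
timber: 4.3 × (328.99/266.75) = 4.3 × 1.233327 = 5.3033
Index = Σ wᵢ·(p₁ᵢ/p₀ᵢ) = 15.6322 + 22.8401 + 26.1538 + 14.4400 + 15.4873 + 5.3033 = 99.8567

99.86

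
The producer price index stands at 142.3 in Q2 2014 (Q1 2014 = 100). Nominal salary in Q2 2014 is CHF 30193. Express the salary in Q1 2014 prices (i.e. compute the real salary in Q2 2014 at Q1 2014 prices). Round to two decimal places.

21217.85

Real = Nominal ÷ (Index/100) = 30193 ÷ (142.3/100)
     = 30193 ÷ 1.423 = 21217.8496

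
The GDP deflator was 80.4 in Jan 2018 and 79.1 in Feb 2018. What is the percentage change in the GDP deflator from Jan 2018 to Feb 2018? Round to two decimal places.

-1.62%

Change = (79.1 − 80.4) / 80.4 × 100
       = -1.3 / 80.4 × 100 = -1.6169%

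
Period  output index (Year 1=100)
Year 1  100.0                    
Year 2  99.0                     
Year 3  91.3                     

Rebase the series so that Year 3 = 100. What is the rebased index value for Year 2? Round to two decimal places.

Rebased(Year 2) = 99.0 / 91.3 × 100 = 108.4337

108.43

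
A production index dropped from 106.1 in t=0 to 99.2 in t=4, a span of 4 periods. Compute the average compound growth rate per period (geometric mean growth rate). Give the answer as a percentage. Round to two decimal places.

-1.67%

Growth factor = (99.2/106.1)^(1/4) = (0.934967)^(1/4) = 0.983330
Growth rate = 0.983330 − 1 = -0.016670 = -1.6670%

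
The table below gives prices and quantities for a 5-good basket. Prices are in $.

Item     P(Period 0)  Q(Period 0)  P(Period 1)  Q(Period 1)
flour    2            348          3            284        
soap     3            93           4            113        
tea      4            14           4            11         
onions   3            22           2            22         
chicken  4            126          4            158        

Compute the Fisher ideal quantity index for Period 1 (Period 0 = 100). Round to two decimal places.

101.59

Laspeyres component (base-period weights):
ΣP(Period 0)Q(Period 1) = 2×284 + 3×113 + 4×11 + 3×22 + 4×158 = 568 + 339 + 44 + 66 + 632 = 1649
ΣP(Period 0)Q(Period 0) = 2×348 + 3×93 + 4×14 + 3×22 + 4×126 = 696 + 279 + 56 + 66 + 504 = 1601
L = 1649 / 1601 × 100 = 102.9981
Paasche component (current-period weights):
ΣP(Period 1)Q(Period 1) = 3×284 + 4×113 + 4×11 + 2×22 + 4×158 = 852 + 452 + 44 + 44 + 632 = 2024
ΣP(Period 1)Q(Period 0) = 3×348 + 4×93 + 4×14 + 2×22 + 4×126 = 1044 + 372 + 56 + 44 + 504 = 2020
P = 2024 / 2020 × 100 = 100.1980
Fisher = √(L × P) = √(102.9981 × 100.1980) = 101.5884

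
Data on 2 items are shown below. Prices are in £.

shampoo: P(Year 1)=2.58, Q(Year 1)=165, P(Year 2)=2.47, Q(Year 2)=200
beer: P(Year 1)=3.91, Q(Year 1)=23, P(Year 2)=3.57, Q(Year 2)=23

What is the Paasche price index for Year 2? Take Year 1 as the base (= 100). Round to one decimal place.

Paasche price index uses current-period quantities as weights.
ΣP(Year 2)·Q(Year 2) = 2.47×200 + 3.57×23 = 494 + 82.11 = 576.11
ΣP(Year 1)·Q(Year 2) = 2.58×200 + 3.91×23 = 516 + 89.93 = 605.93
Index = 576.11 / 605.93 × 100 = 95.0786

95.1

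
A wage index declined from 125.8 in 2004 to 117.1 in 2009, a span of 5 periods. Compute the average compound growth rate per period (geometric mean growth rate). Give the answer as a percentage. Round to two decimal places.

Growth factor = (117.1/125.8)^(1/5) = (0.930843)^(1/5) = 0.985769
Growth rate = 0.985769 − 1 = -0.014231 = -1.4231%

-1.42%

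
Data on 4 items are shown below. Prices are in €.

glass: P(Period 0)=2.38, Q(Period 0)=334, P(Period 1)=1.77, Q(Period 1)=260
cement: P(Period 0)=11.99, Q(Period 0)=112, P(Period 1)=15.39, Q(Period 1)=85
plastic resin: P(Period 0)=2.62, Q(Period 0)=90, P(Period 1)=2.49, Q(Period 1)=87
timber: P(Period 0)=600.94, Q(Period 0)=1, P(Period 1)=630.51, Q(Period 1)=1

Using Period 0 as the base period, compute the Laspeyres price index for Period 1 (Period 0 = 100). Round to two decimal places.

Laspeyres price index uses base-period quantities as weights.
ΣP(Period 1)·Q(Period 0) = 1.77×334 + 15.39×112 + 2.49×90 + 630.51×1 = 591.18 + 1723.68 + 224.1 + 630.51 = 3169.47
ΣP(Period 0)·Q(Period 0) = 2.38×334 + 11.99×112 + 2.62×90 + 600.94×1 = 794.92 + 1342.88 + 235.8 + 600.94 = 2974.54
Index = 3169.47 / 2974.54 × 100 = 106.5533

106.55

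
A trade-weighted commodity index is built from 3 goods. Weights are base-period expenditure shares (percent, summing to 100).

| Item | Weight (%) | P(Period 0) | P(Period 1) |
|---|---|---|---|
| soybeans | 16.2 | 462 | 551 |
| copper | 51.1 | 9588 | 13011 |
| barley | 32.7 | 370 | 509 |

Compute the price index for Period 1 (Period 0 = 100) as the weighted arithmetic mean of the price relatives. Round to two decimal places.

soybeans: 16.2 × (551/462) = 16.2 × 1.192641 = 19.3208
copper: 51.1 × (13011/9588) = 51.1 × 1.357009 = 69.3431
barley: 32.7 × (509/370) = 32.7 × 1.375676 = 44.9846
Index = Σ wᵢ·(p₁ᵢ/p₀ᵢ) = 19.3208 + 69.3431 + 44.9846 = 133.6485

133.65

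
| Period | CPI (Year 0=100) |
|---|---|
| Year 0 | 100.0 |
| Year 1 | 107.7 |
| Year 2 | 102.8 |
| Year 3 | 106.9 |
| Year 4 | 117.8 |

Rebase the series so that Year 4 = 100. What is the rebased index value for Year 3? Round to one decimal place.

90.7

Rebased(Year 3) = 106.9 / 117.8 × 100 = 90.7470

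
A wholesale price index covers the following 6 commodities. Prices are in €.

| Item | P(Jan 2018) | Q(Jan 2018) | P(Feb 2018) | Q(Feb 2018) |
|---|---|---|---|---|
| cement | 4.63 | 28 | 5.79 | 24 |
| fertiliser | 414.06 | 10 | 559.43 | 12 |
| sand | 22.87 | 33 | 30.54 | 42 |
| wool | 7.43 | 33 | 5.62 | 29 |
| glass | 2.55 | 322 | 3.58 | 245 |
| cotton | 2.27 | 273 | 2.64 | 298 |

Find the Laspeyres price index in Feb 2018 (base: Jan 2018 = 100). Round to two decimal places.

131.47

Laspeyres price index uses base-period quantities as weights.
ΣP(Feb 2018)·Q(Jan 2018) = 5.79×28 + 559.43×10 + 30.54×33 + 5.62×33 + 3.58×322 + 2.64×273 = 162.12 + 5594.3 + 1007.82 + 185.46 + 1152.76 + 720.72 = 8823.18
ΣP(Jan 2018)·Q(Jan 2018) = 4.63×28 + 414.06×10 + 22.87×33 + 7.43×33 + 2.55×322 + 2.27×273 = 129.64 + 4140.6 + 754.71 + 245.19 + 821.1 + 619.71 = 6710.95
Index = 8823.18 / 6710.95 × 100 = 131.4744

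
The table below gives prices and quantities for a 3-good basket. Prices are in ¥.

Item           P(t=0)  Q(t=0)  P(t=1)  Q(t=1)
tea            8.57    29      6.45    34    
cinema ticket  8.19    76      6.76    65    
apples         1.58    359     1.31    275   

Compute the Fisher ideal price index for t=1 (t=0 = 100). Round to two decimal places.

81.21

Laspeyres component (base-period weights):
ΣP(t=1)Q(t=0) = 6.45×29 + 6.76×76 + 1.31×359 = 187.05 + 513.76 + 470.29 = 1171.1
ΣP(t=0)Q(t=0) = 8.57×29 + 8.19×76 + 1.58×359 = 248.53 + 622.44 + 567.22 = 1438.19
L = 1171.1 / 1438.19 × 100 = 81.4287
Paasche component (current-period weights):
ΣP(t=1)Q(t=1) = 6.45×34 + 6.76×65 + 1.31×275 = 219.3 + 439.4 + 360.25 = 1018.95
ΣP(t=0)Q(t=1) = 8.57×34 + 8.19×65 + 1.58×275 = 291.38 + 532.35 + 434.5 = 1258.23
P = 1018.95 / 1258.23 × 100 = 80.9828
Fisher = √(L × P) = √(81.4287 × 80.9828) = 81.2055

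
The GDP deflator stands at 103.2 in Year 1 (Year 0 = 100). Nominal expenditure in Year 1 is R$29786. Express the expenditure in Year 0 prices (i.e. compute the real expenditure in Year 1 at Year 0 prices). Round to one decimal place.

Real = Nominal ÷ (Index/100) = 29786 ÷ (103.2/100)
     = 29786 ÷ 1.032 = 28862.4031

28862.4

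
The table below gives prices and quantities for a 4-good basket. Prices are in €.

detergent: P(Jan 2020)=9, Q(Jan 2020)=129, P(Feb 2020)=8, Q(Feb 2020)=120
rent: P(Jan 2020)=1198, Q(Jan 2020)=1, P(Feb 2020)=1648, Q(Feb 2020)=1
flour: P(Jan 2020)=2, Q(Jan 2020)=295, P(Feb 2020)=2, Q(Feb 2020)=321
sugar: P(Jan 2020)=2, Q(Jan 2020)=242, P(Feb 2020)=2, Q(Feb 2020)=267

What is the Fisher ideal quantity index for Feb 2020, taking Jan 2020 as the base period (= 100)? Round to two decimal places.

Laspeyres component (base-period weights):
ΣP(Jan 2020)Q(Feb 2020) = 9×120 + 1198×1 + 2×321 + 2×267 = 1080 + 1198 + 642 + 534 = 3454
ΣP(Jan 2020)Q(Jan 2020) = 9×129 + 1198×1 + 2×295 + 2×242 = 1161 + 1198 + 590 + 484 = 3433
L = 3454 / 3433 × 100 = 100.6117
Paasche component (current-period weights):
ΣP(Feb 2020)Q(Feb 2020) = 8×120 + 1648×1 + 2×321 + 2×267 = 960 + 1648 + 642 + 534 = 3784
ΣP(Feb 2020)Q(Jan 2020) = 8×129 + 1648×1 + 2×295 + 2×242 = 1032 + 1648 + 590 + 484 = 3754
P = 3784 / 3754 × 100 = 100.7991
Fisher = √(L × P) = √(100.6117 × 100.7991) = 100.7054

100.71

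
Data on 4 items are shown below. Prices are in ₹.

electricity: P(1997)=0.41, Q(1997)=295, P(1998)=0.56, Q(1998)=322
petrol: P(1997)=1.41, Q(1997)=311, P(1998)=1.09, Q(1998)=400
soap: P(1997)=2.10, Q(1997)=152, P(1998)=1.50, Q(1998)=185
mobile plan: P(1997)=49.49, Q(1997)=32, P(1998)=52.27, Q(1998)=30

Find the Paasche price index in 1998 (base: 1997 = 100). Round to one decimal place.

95.8

Paasche price index uses current-period quantities as weights.
ΣP(1998)·Q(1998) = 0.56×322 + 1.09×400 + 1.50×185 + 52.27×30 = 180.32 + 436 + 277.5 + 1568.1 = 2461.92
ΣP(1997)·Q(1998) = 0.41×322 + 1.41×400 + 2.10×185 + 49.49×30 = 132.02 + 564 + 388.5 + 1484.7 = 2569.22
Index = 2461.92 / 2569.22 × 100 = 95.8236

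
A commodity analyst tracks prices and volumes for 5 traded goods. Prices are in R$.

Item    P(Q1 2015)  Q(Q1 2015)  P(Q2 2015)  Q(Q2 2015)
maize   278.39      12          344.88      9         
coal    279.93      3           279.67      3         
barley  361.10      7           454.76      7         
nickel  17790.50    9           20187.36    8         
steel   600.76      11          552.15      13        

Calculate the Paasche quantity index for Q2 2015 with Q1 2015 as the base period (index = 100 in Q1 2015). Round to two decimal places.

89.73

Paasche quantity index uses current-period prices as weights.
ΣP(Q2 2015)·Q(Q2 2015) = 344.88×9 + 279.67×3 + 454.76×7 + 20187.36×8 + 552.15×13 = 3103.92 + 839.01 + 3183.32 + 161498.88 + 7177.95 = 175803.08
ΣP(Q2 2015)·Q(Q1 2015) = 344.88×12 + 279.67×3 + 454.76×7 + 20187.36×9 + 552.15×11 = 4138.56 + 839.01 + 3183.32 + 181686.24 + 6073.65 = 195920.78
Index = 175803.08 / 195920.78 × 100 = 89.7317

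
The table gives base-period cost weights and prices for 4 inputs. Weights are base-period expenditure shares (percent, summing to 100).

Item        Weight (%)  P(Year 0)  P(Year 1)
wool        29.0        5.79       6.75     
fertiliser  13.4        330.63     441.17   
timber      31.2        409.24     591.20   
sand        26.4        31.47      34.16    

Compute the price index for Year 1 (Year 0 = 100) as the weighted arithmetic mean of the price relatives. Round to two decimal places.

125.42

wool: 29.0 × (6.75/5.79) = 29.0 × 1.165803 = 33.8083
fertiliser: 13.4 × (441.17/330.63) = 13.4 × 1.334331 = 17.8800
timber: 31.2 × (591.20/409.24) = 31.2 × 1.444629 = 45.0724
sand: 26.4 × (34.16/31.47) = 26.4 × 1.085478 = 28.6566
Index = Σ wᵢ·(p₁ᵢ/p₀ᵢ) = 33.8083 + 17.8800 + 45.0724 + 28.6566 = 125.4174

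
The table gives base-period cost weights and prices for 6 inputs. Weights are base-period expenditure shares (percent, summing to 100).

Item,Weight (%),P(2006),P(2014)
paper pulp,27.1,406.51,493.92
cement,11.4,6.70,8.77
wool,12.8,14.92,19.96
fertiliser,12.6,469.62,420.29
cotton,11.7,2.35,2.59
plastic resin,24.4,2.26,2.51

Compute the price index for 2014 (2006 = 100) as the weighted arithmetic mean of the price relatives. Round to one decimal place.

116.2

paper pulp: 27.1 × (493.92/406.51) = 27.1 × 1.215025 = 32.9272
cement: 11.4 × (8.77/6.70) = 11.4 × 1.308955 = 14.9221
wool: 12.8 × (19.96/14.92) = 12.8 × 1.337802 = 17.1239
fertiliser: 12.6 × (420.29/469.62) = 12.6 × 0.894958 = 11.2765
cotton: 11.7 × (2.59/2.35) = 11.7 × 1.102128 = 12.8949
plastic resin: 24.4 × (2.51/2.26) = 24.4 × 1.110619 = 27.0991
Index = Σ wᵢ·(p₁ᵢ/p₀ᵢ) = 32.9272 + 14.9221 + 17.1239 + 11.2765 + 12.8949 + 27.0991 = 116.2436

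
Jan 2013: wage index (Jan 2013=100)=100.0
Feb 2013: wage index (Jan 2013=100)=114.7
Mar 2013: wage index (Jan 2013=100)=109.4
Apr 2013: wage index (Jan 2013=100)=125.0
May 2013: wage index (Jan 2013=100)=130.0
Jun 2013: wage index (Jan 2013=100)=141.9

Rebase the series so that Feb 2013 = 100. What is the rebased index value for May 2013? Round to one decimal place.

113.3

Rebased(May 2013) = 130.0 / 114.7 × 100 = 113.3391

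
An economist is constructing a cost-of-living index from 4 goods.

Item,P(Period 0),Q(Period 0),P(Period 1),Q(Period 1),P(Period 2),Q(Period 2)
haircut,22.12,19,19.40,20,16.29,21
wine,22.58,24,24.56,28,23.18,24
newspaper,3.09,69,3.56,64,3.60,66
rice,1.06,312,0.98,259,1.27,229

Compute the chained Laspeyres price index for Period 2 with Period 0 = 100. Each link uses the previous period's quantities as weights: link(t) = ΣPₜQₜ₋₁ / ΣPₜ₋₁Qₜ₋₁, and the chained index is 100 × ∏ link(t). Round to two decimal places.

Link Period 0→Period 1:
ΣP(Period 1)Q(Period 0) = 19.40×19 + 24.56×24 + 3.56×69 + 0.98×312 = 368.6 + 589.44 + 245.64 + 305.76 = 1509.44
ΣP(Period 0)Q(Period 0) = 22.12×19 + 22.58×24 + 3.09×69 + 1.06×312 = 420.28 + 541.92 + 213.21 + 330.72 = 1506.13
link = 1509.44/1506.13 = 1.002198
Link Period 1→Period 2:
ΣP(Period 2)Q(Period 1) = 16.29×20 + 23.18×28 + 3.60×64 + 1.27×259 = 325.8 + 649.04 + 230.4 + 328.93 = 1534.17
ΣP(Period 1)Q(Period 1) = 19.40×20 + 24.56×28 + 3.56×64 + 0.98×259 = 388 + 687.68 + 227.84 + 253.82 = 1557.34
link = 1534.17/1557.34 = 0.985122
Chained index = 100 × 1.002198 × 0.985122 = 98.7287

98.73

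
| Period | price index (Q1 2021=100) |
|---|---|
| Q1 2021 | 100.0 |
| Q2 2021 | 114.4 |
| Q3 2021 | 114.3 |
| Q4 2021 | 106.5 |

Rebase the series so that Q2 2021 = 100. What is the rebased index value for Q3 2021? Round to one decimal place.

99.9

Rebased(Q3 2021) = 114.3 / 114.4 × 100 = 99.9126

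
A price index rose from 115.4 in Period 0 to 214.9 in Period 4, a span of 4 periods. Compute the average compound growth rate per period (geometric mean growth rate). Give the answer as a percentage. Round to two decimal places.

Growth factor = (214.9/115.4)^(1/4) = (1.862218)^(1/4) = 1.168174
Growth rate = 1.168174 − 1 = 0.168174 = 16.8174%

16.82%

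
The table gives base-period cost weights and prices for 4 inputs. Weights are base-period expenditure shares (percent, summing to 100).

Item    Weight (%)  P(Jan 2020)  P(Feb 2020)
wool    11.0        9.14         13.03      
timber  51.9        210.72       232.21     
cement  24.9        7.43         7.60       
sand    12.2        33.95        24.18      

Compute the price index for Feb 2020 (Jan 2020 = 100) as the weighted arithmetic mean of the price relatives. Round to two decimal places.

wool: 11.0 × (13.03/9.14) = 11.0 × 1.425602 = 15.6816
timber: 51.9 × (232.21/210.72) = 51.9 × 1.101984 = 57.1930
cement: 24.9 × (7.60/7.43) = 24.9 × 1.022880 = 25.4697
sand: 12.2 × (24.18/33.95) = 12.2 × 0.712224 = 8.6891
Index = Σ wᵢ·(p₁ᵢ/p₀ᵢ) = 15.6816 + 57.1930 + 25.4697 + 8.6891 = 107.0334

107.03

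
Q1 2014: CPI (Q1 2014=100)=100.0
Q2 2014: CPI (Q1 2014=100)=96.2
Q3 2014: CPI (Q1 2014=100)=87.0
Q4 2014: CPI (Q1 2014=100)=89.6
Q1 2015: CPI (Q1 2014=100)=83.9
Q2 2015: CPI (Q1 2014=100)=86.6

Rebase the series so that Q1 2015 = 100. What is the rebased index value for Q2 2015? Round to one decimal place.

Rebased(Q2 2015) = 86.6 / 83.9 × 100 = 103.2181

103.2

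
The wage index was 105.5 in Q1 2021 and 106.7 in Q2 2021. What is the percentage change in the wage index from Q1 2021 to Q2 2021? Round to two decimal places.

Change = (106.7 − 105.5) / 105.5 × 100
       = 1.2 / 105.5 × 100 = 1.1374%

1.14%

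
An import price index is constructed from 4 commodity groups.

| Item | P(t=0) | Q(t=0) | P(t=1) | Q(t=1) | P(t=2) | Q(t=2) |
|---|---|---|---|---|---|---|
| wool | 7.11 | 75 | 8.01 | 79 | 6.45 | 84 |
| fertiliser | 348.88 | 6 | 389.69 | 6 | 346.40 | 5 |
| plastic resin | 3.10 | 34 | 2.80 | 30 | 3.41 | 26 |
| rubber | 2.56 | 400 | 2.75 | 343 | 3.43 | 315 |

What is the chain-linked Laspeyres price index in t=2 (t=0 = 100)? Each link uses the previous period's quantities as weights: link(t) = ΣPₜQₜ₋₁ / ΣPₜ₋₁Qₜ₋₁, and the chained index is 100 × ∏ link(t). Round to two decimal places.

Link t=0→t=1:
ΣP(t=1)Q(t=0) = 8.01×75 + 389.69×6 + 2.80×34 + 2.75×400 = 600.75 + 2338.14 + 95.2 + 1100 = 4134.09
ΣP(t=0)Q(t=0) = 7.11×75 + 348.88×6 + 3.10×34 + 2.56×400 = 533.25 + 2093.28 + 105.4 + 1024 = 3755.93
link = 4134.09/3755.93 = 1.100683
Link t=1→t=2:
ΣP(t=2)Q(t=1) = 6.45×79 + 346.40×6 + 3.41×30 + 3.43×343 = 509.55 + 2078.4 + 102.3 + 1176.49 = 3866.74
ΣP(t=1)Q(t=1) = 8.01×79 + 389.69×6 + 2.80×30 + 2.75×343 = 632.79 + 2338.14 + 84 + 943.25 = 3998.18
link = 3866.74/3998.18 = 0.967125
Chained index = 100 × 1.100683 × 0.967125 = 106.4499

106.45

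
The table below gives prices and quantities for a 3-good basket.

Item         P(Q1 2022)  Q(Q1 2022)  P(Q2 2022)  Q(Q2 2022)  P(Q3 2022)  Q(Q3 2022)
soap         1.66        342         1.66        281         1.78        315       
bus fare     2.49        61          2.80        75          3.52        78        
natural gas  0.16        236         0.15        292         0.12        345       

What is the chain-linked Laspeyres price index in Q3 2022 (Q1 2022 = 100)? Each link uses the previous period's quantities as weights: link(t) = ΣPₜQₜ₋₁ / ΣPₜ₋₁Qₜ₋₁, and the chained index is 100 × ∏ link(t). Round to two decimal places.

Link Q1 2022→Q2 2022:
ΣP(Q2 2022)Q(Q1 2022) = 1.66×342 + 2.80×61 + 0.15×236 = 567.72 + 170.8 + 35.4 = 773.92
ΣP(Q1 2022)Q(Q1 2022) = 1.66×342 + 2.49×61 + 0.16×236 = 567.72 + 151.89 + 37.76 = 757.37
link = 773.92/757.37 = 1.021852
Link Q2 2022→Q3 2022:
ΣP(Q3 2022)Q(Q2 2022) = 1.78×281 + 3.52×75 + 0.12×292 = 500.18 + 264 + 35.04 = 799.22
ΣP(Q2 2022)Q(Q2 2022) = 1.66×281 + 2.80×75 + 0.15×292 = 466.46 + 210 + 43.8 = 720.26
link = 799.22/720.26 = 1.109627
Chained index = 100 × 1.021852 × 1.109627 = 113.3875

113.39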